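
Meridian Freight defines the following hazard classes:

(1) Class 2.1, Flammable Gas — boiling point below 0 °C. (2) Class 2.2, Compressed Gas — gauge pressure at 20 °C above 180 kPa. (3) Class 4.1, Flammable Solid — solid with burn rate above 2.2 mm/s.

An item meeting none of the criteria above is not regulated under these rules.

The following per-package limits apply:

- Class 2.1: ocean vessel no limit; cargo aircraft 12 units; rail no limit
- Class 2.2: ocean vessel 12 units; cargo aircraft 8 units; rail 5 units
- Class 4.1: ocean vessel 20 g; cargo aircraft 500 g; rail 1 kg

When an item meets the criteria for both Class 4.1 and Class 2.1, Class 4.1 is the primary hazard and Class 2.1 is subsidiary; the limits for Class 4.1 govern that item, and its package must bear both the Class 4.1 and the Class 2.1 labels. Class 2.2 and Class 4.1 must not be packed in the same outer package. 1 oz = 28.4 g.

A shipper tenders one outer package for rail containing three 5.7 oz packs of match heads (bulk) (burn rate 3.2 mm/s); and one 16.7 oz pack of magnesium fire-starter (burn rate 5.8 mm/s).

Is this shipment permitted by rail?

Yes

The match heads (bulk) have burn rate 3.2 mm/s, which is > 2.2 mm/s, so they are Class 4.1 (Flammable Solid).
With burn rate 5.8 mm/s (> 2.2 mm/s), the magnesium fire-starter falls in Class 4.1.
Class 4.1 net quantity: (three 5.7 oz packs = 485.64 g) + (one 16.7 oz pack = 474.28 g) = 959.92 g.
That is within the Class 4.1 rail limit of 1 kg.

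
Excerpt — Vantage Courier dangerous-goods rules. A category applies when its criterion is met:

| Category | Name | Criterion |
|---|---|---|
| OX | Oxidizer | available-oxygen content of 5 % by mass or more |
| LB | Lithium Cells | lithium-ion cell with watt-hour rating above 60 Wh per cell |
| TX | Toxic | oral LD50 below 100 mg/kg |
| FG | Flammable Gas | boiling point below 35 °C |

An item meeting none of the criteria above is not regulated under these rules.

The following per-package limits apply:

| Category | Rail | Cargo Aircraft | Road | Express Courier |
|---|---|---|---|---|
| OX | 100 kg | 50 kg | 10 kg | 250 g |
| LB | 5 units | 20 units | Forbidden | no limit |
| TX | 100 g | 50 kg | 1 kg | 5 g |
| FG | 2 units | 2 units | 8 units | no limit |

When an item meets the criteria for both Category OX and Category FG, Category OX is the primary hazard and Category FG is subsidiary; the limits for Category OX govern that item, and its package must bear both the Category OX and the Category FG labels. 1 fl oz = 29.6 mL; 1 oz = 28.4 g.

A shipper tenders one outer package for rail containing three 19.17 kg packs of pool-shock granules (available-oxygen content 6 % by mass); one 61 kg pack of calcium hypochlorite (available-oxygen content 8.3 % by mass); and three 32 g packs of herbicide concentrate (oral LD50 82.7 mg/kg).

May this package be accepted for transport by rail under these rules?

No

The pool-shock granules have available-oxygen content 6 % by mass, which is ≥ 5 % by mass, so they are Category OX (Oxidizer).
Available-oxygen content 8.3 % by mass meets the Category OX criterion (Oxidizer), so the calcium hypochlorite is Category OX.
Herbicide concentrate: oral LD50 82.7 mg/kg < 100 mg/kg → Category TX (Toxic).
Category OX net quantity: (three 19.17 kg packs = 57.51 kg) + 61 kg = 118.51 kg.
That exceeds the Category OX rail limit of 100 kg.
Category TX quantity: three 32 g packs = 96 g.
96 g ≤ 100 g (rail limit, Category TX) — within limit.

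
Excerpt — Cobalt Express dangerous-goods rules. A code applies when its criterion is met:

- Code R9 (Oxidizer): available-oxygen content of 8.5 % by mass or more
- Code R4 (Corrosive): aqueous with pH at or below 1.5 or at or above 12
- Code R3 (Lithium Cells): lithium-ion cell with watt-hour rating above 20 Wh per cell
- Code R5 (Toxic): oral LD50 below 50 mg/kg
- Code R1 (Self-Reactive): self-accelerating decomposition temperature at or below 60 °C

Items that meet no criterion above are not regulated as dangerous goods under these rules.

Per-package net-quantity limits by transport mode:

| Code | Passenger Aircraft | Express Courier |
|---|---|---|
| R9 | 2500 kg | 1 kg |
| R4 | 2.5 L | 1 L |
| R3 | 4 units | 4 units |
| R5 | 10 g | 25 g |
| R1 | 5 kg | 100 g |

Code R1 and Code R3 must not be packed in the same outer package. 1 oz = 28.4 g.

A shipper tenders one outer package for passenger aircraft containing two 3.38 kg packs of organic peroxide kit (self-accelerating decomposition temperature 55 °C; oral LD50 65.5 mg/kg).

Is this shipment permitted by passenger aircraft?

No

Organic peroxide kit: self-accelerating decomposition temperature 55 °C ≤ 60 °C → Code R1 (Self-Reactive).
Code R1 quantity: two 3.38 kg packs = 6.76 kg.
6.76 kg > 5 kg (passenger aircraft limit, Code R1) — over the limit.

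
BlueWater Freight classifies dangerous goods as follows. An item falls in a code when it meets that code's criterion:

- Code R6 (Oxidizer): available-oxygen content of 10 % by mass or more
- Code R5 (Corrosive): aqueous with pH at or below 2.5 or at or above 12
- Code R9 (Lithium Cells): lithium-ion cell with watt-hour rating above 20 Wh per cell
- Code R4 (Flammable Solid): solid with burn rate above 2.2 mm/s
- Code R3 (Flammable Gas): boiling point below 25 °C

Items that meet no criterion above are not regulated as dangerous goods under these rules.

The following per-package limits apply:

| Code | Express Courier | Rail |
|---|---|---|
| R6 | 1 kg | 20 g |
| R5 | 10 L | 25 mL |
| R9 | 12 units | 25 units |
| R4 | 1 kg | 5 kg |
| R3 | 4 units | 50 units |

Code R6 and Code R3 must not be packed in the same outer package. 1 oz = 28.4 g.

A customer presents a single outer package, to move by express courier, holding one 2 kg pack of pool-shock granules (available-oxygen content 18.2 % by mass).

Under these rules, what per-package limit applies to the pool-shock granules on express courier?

1 kg

The pool-shock granules have available-oxygen content 18.2 % by mass, which is ≥ 10 % by mass, so they are Code R6 (Oxidizer).
The express courier limit for Code R6 is 1 kg.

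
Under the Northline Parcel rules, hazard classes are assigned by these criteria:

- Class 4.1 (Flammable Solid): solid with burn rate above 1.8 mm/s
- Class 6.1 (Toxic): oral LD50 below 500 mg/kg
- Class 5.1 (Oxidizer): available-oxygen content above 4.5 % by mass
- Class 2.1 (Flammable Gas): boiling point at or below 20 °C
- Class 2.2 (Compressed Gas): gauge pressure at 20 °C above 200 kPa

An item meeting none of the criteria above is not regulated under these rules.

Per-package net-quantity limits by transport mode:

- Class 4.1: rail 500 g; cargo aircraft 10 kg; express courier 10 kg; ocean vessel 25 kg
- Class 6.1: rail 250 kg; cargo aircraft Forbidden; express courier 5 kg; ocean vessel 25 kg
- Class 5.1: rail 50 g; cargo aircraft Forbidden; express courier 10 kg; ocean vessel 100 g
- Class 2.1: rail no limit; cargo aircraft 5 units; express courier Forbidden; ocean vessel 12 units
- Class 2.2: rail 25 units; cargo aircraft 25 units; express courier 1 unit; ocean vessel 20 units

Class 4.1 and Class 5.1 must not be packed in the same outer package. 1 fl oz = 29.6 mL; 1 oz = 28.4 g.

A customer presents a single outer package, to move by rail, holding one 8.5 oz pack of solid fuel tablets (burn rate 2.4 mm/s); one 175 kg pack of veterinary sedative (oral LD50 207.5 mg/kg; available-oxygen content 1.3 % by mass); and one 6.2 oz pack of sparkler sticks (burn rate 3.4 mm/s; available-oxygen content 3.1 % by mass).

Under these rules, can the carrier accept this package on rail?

Solid fuel tablets: burn rate 2.4 mm/s > 1.8 mm/s → Class 4.1 (Flammable Solid).
Oral LD50 207.5 mg/kg meets the Class 6.1 criterion (Toxic), so the veterinary sedative is Class 6.1.
The sparkler sticks have burn rate 3.4 mm/s, which is > 1.8 mm/s, so they are Class 4.1 (Flammable Solid).
Class 4.1 net quantity: (one 8.5 oz pack = 241.4 g) + (one 6.2 oz pack = 176.08 g) = 417.48 g.
That is within the Class 4.1 rail limit of 500 g.
Class 6.1 quantity: 175 kg.
175 kg is within the rail limit of 250 kg for Class 6.1.
The segregation rule (Class 4.1 with Class 5.1) does not apply to Class 4.1 with Class 6.1.
Every hazard class is within its rail limit and no segregation rule is violated.

Yes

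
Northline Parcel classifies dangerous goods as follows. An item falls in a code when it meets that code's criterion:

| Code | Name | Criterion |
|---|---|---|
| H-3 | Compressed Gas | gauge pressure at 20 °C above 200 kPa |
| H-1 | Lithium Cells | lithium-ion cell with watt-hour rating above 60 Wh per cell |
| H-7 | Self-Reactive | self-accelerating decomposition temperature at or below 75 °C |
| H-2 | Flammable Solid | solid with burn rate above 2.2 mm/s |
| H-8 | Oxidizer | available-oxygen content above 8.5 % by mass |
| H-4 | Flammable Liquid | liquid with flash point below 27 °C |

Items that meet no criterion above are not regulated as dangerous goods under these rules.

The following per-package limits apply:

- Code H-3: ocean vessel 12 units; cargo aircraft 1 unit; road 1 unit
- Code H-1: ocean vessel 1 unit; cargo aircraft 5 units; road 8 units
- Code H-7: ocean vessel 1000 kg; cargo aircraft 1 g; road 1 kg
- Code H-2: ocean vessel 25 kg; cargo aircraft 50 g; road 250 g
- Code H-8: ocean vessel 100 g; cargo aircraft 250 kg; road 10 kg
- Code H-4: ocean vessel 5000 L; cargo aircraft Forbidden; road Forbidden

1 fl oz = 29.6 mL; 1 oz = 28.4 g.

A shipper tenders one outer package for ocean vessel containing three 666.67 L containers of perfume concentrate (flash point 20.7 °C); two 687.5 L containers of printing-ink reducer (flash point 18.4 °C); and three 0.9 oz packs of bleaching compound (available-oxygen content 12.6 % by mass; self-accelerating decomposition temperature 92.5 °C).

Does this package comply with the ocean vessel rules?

Yes

With flash point 20.7 °C (< 27 °C), the perfume concentrate falls in Code H-4.
With flash point 18.4 °C (< 27 °C), the printing-ink reducer falls in Code H-4.
Bleaching compound: available-oxygen content 12.6 % by mass > 8.5 % by mass → Code H-8 (Oxidizer).
Code H-8 quantity: three 0.9 oz packs = 76.68 g.
76.68 g is within the ocean vessel limit of 100 g for Code H-8.
Total Code H-4: (three 666.67 L containers = 2000.01 L) + (two 687.5 L containers = 1375 L) = 3375.01 L.
3375.01 L ≤ 5000 L (ocean vessel limit, Code H-4) — within limit.
Every hazard code is within its ocean vessel limit and no segregation rule is violated.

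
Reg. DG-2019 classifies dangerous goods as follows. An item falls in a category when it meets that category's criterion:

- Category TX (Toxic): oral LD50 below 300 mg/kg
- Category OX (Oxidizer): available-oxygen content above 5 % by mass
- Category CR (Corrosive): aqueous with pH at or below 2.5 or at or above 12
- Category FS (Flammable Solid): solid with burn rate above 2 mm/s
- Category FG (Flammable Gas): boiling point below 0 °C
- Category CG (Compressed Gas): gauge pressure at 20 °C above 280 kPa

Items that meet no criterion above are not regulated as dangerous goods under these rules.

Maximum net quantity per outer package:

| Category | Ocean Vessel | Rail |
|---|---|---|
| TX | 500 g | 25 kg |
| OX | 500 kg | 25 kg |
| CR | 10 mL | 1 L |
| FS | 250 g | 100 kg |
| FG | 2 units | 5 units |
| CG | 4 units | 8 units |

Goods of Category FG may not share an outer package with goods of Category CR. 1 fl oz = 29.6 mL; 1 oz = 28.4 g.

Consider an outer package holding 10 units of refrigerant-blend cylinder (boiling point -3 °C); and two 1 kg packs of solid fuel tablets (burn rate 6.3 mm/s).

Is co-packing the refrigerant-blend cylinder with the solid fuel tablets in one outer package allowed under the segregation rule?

Yes

Boiling point -3 °C meets the Category FG criterion (Flammable Gas), so the refrigerant-blend cylinder is Category FG.
Burn rate 6.3 mm/s meets the Category FS criterion (Flammable Solid), so the solid fuel tablets are Category FS.
No segregation rule bars Category FG with Category FS.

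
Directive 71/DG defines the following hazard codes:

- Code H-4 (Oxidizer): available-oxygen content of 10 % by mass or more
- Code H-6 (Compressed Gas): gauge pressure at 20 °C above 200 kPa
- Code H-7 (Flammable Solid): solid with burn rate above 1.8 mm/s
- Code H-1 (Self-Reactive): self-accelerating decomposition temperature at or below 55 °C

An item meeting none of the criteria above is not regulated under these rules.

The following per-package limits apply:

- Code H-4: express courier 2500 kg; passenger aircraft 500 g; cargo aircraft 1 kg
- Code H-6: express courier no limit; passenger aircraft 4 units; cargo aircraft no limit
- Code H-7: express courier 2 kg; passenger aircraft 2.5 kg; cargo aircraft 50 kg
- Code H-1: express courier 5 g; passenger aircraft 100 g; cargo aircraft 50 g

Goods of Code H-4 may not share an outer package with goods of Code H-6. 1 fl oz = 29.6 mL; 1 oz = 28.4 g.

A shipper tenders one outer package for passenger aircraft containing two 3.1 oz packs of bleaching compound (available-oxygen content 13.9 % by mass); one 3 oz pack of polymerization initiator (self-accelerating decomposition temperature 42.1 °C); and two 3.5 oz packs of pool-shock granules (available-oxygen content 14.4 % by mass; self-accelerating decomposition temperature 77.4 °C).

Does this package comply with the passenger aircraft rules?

With available-oxygen content 13.9 % by mass (≥ 10 % by mass), the bleaching compound falls in Code H-4.
With self-accelerating decomposition temperature 42.1 °C (≤ 55 °C), the polymerization initiator falls in Code H-1.
With available-oxygen content 14.4 % by mass (≥ 10 % by mass), the pool-shock granules fall in Code H-4.
Code H-4 net quantity: (two 3.1 oz packs = 176.08 g) + (two 3.5 oz packs = 198.8 g) = 374.88 g.
374.88 g ≤ 500 g (passenger aircraft limit, Code H-4) — within limit.
Code H-1 quantity: one 3 oz pack = 85.2 g.
85.2 g ≤ 100 g (passenger aircraft limit, Code H-1) — within limit.
The segregation rule (Code H-4 with Code H-6) does not apply to Code H-4 with Code H-1.
Every hazard code is within its passenger aircraft limit and no segregation rule is violated.

Yes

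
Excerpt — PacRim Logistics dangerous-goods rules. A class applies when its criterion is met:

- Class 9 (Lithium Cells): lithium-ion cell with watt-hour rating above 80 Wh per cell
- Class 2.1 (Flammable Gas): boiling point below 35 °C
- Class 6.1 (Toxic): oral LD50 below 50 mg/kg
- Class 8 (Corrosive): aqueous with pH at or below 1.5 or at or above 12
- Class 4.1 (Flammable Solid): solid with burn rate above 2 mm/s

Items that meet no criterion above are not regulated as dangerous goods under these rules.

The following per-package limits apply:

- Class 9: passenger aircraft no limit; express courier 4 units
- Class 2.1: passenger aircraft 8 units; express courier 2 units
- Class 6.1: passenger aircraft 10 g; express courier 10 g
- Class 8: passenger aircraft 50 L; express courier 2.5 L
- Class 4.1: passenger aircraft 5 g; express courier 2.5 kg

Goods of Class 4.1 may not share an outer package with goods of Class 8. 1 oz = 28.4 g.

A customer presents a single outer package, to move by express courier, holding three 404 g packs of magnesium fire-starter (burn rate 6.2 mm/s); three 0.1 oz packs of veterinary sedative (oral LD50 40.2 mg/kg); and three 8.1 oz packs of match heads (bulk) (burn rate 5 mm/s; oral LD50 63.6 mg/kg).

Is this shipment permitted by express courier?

With burn rate 6.2 mm/s (> 2 mm/s), the magnesium fire-starter falls in Class 4.1.
Oral LD50 40.2 mg/kg meets the Class 6.1 criterion (Toxic), so the veterinary sedative is Class 6.1.
Burn rate 5 mm/s meets the Class 4.1 criterion (Flammable Solid), so the match heads (bulk) are Class 4.1.
Class 4.1 net quantity: (three 404 g packs = 1.212 kg) + (three 8.1 oz packs = 690.12 g) = 1902.12 g.
1902.12 g is within the express courier limit of 2.5 kg for Class 4.1.
Class 6.1 quantity: three 0.1 oz packs = 8.52 g.
That is within the Class 6.1 express courier limit of 10 g.
The segregation rule (Class 4.1 with Class 8) does not apply to Class 4.1 with Class 6.1.
Every hazard class is within its express courier limit and no segregation rule is violated.

Yes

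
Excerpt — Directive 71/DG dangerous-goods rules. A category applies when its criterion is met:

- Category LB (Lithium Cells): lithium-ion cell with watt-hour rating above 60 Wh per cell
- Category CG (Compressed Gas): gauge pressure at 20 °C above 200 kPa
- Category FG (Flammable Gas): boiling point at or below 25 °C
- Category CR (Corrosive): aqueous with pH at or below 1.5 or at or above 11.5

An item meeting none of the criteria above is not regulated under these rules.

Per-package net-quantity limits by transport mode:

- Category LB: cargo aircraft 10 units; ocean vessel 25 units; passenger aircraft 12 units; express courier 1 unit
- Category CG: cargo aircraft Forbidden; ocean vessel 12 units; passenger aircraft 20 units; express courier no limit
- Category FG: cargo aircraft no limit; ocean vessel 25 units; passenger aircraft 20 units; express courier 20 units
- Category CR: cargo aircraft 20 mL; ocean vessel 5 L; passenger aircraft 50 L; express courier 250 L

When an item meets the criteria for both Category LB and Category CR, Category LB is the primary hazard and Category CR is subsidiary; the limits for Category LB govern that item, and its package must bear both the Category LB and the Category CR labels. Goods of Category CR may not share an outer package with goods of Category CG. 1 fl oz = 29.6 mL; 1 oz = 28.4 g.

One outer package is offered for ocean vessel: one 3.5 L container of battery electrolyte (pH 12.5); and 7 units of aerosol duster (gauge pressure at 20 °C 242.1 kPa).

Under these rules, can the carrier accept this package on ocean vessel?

No

pH 12.5 meets the Category CR criterion (Corrosive), so the battery electrolyte is Category CR.
The aerosol duster has gauge pressure at 20 °C 242.1 kPa, which is > 200 kPa, so it is Category CG (Compressed Gas).
Category CR quantity: 3.5 L.
3.5 L ≤ 5 L (ocean vessel limit, Category CR) — within limit.
Category CG quantity: 7 units.
7 units ≤ 12 units (ocean vessel limit, Category CG) — within limit.
Category CR and Category CG may not share an outer package.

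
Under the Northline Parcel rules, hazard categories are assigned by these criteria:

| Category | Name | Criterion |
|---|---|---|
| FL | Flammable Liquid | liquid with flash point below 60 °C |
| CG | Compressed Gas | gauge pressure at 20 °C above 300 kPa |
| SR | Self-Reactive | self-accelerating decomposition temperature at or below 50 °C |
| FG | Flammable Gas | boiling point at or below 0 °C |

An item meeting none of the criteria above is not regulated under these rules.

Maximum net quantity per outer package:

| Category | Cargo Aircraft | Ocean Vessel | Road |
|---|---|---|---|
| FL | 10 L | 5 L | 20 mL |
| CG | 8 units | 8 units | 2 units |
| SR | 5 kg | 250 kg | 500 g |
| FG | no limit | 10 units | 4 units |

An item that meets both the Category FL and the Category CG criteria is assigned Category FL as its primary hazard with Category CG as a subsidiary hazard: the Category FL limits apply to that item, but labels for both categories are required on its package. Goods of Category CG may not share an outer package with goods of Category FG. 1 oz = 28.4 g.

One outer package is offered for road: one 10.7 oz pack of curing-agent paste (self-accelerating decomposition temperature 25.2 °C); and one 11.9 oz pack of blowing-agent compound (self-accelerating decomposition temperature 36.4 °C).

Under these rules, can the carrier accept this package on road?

No

With self-accelerating decomposition temperature 25.2 °C (≤ 50 °C), the curing-agent paste falls in Category SR.
Self-accelerating decomposition temperature 36.4 °C meets the Category SR criterion (Self-Reactive), so the blowing-agent compound is Category SR.
Category SR net quantity: (one 10.7 oz pack = 303.88 g) + (one 11.9 oz pack = 337.96 g) = 641.84 g.
That exceeds the Category SR road limit of 500 g.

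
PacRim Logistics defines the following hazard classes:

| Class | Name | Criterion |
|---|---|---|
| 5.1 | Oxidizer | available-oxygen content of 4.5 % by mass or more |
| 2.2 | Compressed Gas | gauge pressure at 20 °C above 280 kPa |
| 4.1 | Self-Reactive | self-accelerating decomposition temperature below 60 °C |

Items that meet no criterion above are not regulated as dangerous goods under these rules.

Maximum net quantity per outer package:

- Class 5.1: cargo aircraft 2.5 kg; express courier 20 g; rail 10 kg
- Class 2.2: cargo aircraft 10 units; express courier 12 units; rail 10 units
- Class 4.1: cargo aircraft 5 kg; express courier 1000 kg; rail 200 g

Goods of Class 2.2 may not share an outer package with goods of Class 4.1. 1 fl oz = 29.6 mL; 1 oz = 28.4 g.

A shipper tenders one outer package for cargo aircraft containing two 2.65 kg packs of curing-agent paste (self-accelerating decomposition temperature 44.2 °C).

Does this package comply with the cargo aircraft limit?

No

With self-accelerating decomposition temperature 44.2 °C (< 60 °C), the curing-agent paste falls in Class 4.1.
Class 4.1 quantity: two 2.65 kg packs = 5.3 kg.
That exceeds the Class 4.1 cargo aircraft limit of 5 kg.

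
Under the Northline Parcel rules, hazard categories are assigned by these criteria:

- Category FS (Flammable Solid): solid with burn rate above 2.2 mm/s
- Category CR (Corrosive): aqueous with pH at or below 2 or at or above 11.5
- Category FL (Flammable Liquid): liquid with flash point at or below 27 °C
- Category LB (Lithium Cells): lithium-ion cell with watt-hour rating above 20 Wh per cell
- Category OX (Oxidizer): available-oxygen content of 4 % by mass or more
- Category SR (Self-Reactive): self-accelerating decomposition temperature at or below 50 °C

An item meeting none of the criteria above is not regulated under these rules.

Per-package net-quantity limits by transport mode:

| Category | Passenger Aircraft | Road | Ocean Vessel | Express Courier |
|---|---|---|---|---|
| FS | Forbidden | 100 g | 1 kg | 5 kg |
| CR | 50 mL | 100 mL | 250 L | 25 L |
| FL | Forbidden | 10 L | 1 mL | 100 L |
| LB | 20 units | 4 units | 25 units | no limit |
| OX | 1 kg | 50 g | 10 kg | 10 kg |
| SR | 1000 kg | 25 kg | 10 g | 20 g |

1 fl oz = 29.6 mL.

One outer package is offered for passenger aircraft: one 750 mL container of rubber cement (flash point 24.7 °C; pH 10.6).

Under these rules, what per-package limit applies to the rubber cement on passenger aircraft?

Forbidden

With flash point 24.7 °C (≤ 27 °C), the rubber cement falls in Category FL.
The passenger aircraft limit for Category FL is Forbidden.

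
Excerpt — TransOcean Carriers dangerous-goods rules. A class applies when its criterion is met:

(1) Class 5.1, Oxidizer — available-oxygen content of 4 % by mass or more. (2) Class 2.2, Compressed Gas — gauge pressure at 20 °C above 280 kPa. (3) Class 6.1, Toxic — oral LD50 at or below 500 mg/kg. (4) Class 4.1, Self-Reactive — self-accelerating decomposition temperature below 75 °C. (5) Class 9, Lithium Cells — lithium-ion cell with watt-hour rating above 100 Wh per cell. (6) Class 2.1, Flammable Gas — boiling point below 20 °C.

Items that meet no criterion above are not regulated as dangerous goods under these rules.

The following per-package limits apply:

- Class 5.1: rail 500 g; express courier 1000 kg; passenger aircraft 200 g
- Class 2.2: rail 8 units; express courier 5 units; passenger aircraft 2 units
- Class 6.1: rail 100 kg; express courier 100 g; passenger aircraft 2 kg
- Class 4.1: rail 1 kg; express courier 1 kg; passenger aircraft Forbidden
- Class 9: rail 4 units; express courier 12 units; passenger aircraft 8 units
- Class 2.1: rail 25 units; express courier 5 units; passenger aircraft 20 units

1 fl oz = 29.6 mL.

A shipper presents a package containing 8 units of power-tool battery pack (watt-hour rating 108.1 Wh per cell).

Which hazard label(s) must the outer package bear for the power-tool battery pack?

Power-tool battery pack: watt-hour rating 108.1 Wh per cell > 100 Wh per cell → Class 9 (Lithium Cells).
Only the Class 9 label is required.

Class 9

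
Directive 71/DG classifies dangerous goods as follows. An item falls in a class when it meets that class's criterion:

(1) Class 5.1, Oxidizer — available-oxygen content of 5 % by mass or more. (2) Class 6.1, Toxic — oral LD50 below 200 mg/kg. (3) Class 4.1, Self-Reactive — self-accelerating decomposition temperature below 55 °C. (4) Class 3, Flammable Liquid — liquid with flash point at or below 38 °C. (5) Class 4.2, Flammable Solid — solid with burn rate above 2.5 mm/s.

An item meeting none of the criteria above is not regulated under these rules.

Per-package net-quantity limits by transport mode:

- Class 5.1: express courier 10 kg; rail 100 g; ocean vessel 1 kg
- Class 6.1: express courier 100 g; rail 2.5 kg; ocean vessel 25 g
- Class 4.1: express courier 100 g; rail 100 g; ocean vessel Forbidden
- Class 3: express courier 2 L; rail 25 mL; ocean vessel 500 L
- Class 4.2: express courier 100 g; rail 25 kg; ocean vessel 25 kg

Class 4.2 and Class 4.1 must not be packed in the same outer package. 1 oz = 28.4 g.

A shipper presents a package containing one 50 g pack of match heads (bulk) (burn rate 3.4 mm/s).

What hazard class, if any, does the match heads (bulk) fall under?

The match heads (bulk) have burn rate 3.4 mm/s, which is > 2.5 mm/s, so they are Class 4.2 (Flammable Solid).

Class 4.2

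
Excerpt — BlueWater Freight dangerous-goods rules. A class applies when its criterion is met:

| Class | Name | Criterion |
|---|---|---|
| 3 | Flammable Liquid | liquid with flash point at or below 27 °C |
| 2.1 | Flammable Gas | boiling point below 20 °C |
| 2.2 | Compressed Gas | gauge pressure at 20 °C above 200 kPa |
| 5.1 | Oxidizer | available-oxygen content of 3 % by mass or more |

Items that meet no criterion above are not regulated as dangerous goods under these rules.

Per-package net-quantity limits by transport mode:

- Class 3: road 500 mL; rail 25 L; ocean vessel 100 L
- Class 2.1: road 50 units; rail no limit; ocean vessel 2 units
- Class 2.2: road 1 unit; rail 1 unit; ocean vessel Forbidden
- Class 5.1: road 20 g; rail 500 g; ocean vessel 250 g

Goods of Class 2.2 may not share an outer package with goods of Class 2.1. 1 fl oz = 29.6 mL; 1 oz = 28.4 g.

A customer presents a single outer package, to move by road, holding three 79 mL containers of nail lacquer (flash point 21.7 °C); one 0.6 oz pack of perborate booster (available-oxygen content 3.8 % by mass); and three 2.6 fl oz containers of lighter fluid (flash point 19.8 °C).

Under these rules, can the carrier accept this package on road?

Yes

Flash point 21.7 °C meets the Class 3 criterion (Flammable Liquid), so the nail lacquer is Class 3.
Perborate booster: available-oxygen content 3.8 % by mass ≥ 3 % by mass → Class 5.1 (Oxidizer).
With flash point 19.8 °C (≤ 27 °C), the lighter fluid falls in Class 3.
Total Class 3: (three 79 mL containers = 237 mL) + (three 2.6 fl oz containers = 230.88 mL) = 467.88 mL.
467.88 mL ≤ 500 mL (road limit, Class 3) — within limit.
Class 5.1 quantity: one 0.6 oz pack = 17.04 g.
17.04 g is within the road limit of 20 g for Class 5.1.
The segregation rule (Class 2.2 with Class 2.1) does not apply to Class 3 with Class 5.1.
Every hazard class is within its road limit and no segregation rule is violated.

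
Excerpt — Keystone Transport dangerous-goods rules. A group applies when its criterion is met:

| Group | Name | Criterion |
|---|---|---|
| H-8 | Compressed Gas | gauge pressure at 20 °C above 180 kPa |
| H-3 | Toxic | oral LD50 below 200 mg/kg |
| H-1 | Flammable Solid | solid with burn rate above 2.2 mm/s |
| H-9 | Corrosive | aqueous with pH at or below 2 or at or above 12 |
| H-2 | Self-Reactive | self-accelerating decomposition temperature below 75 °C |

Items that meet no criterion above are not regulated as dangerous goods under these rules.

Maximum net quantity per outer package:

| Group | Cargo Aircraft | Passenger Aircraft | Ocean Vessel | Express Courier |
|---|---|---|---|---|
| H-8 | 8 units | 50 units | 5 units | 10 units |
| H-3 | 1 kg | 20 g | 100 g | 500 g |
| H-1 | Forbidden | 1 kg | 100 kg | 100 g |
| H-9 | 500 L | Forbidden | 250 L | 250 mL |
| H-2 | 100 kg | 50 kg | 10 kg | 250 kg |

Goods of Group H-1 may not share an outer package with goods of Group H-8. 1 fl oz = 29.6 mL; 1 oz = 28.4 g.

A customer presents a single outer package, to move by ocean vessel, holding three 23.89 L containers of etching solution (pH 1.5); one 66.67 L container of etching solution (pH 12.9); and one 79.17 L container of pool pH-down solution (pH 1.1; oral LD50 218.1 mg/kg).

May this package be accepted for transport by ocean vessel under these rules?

pH 1.5 meets the Group H-9 criterion (Corrosive), so the etching solution is Group H-9.
With pH 12.9 (≥ 12), the etching solution falls in Group H-9.
pH 1.1 meets the Group H-9 criterion (Corrosive), so the pool pH-down solution is Group H-9.
Total Group H-9: (three 23.89 L containers = 71.67 L) + 66.67 L + 79.17 L = 217.51 L.
That is within the Group H-9 ocean vessel limit of 250 L.

Yes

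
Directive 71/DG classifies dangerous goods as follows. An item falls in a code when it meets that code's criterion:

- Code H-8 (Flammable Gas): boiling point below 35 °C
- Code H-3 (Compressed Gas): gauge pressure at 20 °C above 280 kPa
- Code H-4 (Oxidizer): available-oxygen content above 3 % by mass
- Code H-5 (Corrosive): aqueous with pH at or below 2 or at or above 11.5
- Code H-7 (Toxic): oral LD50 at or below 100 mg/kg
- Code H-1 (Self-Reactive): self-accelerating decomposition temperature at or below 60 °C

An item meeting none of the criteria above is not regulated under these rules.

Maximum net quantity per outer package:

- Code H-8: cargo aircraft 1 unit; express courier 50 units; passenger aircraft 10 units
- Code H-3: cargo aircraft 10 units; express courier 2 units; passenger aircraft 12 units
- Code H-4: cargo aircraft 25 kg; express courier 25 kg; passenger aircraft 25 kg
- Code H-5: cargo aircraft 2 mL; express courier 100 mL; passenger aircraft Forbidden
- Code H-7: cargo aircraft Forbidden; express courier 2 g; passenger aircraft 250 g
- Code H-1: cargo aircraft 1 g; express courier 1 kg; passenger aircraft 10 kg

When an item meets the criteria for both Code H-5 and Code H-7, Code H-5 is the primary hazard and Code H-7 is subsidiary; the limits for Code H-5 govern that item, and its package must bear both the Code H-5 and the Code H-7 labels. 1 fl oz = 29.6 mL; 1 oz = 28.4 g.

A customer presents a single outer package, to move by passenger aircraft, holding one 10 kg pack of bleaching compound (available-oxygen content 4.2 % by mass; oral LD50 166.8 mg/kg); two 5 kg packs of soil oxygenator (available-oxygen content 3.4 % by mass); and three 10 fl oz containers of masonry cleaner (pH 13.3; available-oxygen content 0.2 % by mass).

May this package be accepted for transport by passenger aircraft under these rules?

The bleaching compound has available-oxygen content 4.2 % by mass, which is > 3 % by mass, so it is Code H-4 (Oxidizer).
With available-oxygen content 3.4 % by mass (> 3 % by mass), the soil oxygenator falls in Code H-4.
pH 13.3 meets the Code H-5 criterion (Corrosive), so the masonry cleaner is Code H-5.
Code H-4 net quantity: 10 kg + (two 5 kg packs = 10 kg) = 20 kg.
That is within the Code H-4 passenger aircraft limit of 25 kg.
Code H-5 quantity: three 10 fl oz containers = 888 mL.
By passenger aircraft, Code H-5 is Forbidden regardless of quantity.

No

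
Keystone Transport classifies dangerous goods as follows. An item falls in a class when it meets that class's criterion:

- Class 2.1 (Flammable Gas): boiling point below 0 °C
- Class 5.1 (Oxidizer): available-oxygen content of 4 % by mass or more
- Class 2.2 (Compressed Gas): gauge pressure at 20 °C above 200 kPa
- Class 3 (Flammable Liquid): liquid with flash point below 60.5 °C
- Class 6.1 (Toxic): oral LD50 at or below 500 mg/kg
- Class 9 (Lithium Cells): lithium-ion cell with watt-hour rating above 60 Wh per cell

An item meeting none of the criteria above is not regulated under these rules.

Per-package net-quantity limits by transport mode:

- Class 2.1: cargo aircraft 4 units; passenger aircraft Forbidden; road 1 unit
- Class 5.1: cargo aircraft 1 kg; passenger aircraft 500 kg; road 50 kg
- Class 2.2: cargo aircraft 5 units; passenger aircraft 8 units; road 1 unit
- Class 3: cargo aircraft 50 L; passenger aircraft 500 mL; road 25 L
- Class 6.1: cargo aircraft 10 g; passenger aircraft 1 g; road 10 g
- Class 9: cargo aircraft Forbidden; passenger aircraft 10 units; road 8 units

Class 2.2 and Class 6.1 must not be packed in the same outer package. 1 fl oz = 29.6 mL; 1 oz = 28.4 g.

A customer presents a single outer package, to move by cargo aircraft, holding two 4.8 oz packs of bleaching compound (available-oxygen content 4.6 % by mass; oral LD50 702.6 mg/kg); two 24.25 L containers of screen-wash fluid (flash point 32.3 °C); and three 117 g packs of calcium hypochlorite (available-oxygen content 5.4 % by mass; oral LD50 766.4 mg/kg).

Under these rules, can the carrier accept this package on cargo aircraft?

Yes

With available-oxygen content 4.6 % by mass (≥ 4 % by mass), the bleaching compound falls in Class 5.1.
Flash point 32.3 °C meets the Class 3 criterion (Flammable Liquid), so the screen-wash fluid is Class 3.
Available-oxygen content 5.4 % by mass meets the Class 5.1 criterion (Oxidizer), so the calcium hypochlorite is Class 5.1.
Total Class 5.1: (two 4.8 oz packs = 272.64 g) + (three 117 g packs = 351 g) = 623.64 g.
623.64 g ≤ 1 kg (cargo aircraft limit, Class 5.1) — within limit.
Class 3 quantity: two 24.25 L containers = 48.5 L.
48.5 L is within the cargo aircraft limit of 50 L for Class 3.
The segregation rule (Class 2.2 with Class 6.1) does not apply to Class 5.1 with Class 3.
Every hazard class is within its cargo aircraft limit and no segregation rule is violated.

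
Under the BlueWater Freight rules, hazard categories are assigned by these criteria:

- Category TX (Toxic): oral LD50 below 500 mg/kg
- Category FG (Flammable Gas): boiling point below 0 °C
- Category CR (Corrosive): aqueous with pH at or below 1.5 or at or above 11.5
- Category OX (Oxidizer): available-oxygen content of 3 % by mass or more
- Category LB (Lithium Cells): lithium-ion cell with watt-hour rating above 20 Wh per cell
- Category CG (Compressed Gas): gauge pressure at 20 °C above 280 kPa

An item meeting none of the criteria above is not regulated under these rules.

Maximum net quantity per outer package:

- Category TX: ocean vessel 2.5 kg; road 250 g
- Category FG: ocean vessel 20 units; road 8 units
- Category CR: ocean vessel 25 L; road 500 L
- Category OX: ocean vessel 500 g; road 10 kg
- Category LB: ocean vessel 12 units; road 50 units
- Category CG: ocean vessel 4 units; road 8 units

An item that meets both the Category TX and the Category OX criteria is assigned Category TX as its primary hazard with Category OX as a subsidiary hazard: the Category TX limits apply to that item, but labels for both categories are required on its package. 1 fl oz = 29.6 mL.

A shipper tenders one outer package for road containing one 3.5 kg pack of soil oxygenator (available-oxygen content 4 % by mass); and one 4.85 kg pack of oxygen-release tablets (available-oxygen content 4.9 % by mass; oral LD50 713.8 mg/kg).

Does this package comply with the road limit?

Yes

Available-oxygen content 4 % by mass meets the Category OX criterion (Oxidizer), so the soil oxygenator is Category OX.
With available-oxygen content 4.9 % by mass (≥ 3 % by mass), the oxygen-release tablets fall in Category OX.
Category OX net quantity: 3.5 kg + 4.85 kg = 8.35 kg.
8.35 kg ≤ 10 kg (road limit, Category OX) — within limit.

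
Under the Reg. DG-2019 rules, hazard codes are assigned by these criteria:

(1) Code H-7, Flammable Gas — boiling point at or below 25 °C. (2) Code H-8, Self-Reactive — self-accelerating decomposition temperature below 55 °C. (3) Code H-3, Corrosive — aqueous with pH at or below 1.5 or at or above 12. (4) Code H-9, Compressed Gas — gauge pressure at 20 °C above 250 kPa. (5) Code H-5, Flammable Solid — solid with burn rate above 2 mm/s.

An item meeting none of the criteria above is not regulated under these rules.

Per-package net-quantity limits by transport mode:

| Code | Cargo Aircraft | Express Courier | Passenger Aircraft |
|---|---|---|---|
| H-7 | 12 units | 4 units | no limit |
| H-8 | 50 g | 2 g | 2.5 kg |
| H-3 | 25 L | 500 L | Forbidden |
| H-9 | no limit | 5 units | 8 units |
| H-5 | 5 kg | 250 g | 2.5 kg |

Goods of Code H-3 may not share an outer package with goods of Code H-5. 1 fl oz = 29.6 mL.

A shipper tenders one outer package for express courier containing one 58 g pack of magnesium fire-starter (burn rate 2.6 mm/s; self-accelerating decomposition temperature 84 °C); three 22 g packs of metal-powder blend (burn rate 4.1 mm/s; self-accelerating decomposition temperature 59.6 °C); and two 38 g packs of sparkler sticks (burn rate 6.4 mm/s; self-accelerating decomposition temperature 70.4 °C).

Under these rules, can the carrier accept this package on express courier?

Yes

Burn rate 2.6 mm/s meets the Code H-5 criterion (Flammable Solid), so the magnesium fire-starter is Code H-5.
Metal-powder blend: burn rate 4.1 mm/s > 2 mm/s → Code H-5 (Flammable Solid).
The sparkler sticks have burn rate 6.4 mm/s, which is > 2 mm/s, so they are Code H-5 (Flammable Solid).
Total Code H-5: 58 g + (three 22 g packs = 66 g) + (two 38 g packs = 76 g) = 200 g.
That is within the Code H-5 express courier limit of 250 g.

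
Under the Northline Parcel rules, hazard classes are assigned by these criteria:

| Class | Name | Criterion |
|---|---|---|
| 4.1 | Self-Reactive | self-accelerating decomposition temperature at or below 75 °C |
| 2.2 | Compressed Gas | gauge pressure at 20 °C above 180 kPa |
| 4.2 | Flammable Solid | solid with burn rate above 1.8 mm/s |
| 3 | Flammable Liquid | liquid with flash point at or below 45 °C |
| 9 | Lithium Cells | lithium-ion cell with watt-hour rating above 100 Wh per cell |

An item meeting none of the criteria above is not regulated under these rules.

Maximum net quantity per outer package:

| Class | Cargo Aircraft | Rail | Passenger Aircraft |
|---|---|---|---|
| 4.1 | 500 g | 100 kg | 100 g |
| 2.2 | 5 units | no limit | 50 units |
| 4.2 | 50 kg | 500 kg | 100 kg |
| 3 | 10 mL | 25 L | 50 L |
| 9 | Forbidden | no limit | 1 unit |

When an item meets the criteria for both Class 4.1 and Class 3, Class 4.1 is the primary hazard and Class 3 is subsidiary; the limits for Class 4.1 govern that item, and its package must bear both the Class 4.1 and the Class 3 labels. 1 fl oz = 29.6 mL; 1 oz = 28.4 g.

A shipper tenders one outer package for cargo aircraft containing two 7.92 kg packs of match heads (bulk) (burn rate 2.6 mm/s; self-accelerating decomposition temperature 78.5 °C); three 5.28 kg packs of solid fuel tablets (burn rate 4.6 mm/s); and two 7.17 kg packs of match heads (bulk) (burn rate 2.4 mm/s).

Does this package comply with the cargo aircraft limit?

Yes

With burn rate 2.6 mm/s (> 1.8 mm/s), the match heads (bulk) fall in Class 4.2.
Solid fuel tablets: burn rate 4.6 mm/s > 1.8 mm/s → Class 4.2 (Flammable Solid).
The match heads (bulk) have burn rate 2.4 mm/s, which is > 1.8 mm/s, so they are Class 4.2 (Flammable Solid).
Class 4.2 net quantity: (two 7.92 kg packs = 15.84 kg) + (three 5.28 kg packs = 15.84 kg) + (two 7.17 kg packs = 14.34 kg) = 46.02 kg.
46.02 kg ≤ 50 kg (cargo aircraft limit, Class 4.2) — within limit.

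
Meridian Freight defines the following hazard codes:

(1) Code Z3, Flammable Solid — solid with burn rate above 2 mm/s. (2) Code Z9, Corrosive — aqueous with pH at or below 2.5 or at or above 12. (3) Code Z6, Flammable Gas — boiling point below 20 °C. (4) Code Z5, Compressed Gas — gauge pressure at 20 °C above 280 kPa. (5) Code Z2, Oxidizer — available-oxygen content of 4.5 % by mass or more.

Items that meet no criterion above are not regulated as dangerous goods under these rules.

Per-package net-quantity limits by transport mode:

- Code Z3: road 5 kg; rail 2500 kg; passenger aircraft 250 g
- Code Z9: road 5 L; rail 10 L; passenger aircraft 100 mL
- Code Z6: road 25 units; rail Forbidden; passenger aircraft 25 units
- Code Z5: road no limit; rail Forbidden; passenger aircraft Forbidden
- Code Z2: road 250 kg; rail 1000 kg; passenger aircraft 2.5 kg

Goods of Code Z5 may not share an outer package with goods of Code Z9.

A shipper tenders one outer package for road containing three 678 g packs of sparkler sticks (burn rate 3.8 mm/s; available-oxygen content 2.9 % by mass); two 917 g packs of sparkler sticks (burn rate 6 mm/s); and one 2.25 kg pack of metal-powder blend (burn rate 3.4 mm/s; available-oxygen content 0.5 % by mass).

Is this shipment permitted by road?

No

The sparkler sticks have burn rate 3.8 mm/s, which is > 2 mm/s, so they are Code Z3 (Flammable Solid).
With burn rate 6 mm/s (> 2 mm/s), the sparkler sticks fall in Code Z3.
With burn rate 3.4 mm/s (> 2 mm/s), the metal-powder blend falls in Code Z3.
Total Code Z3: (three 678 g packs = 2.034 kg) + (two 917 g packs = 1.834 kg) + 2.25 kg = 6.118 kg.
That exceeds the Code Z3 road limit of 5 kg.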